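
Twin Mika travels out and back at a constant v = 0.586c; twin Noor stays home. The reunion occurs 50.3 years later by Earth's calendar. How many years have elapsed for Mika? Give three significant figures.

γ = 1/√(1 − 0.586²) = 1/√0.6566 = 1.234
Mika's clock measures proper time along the trip: τ = Δt/γ = 50.3/1.234 years.

τ = 40.8 years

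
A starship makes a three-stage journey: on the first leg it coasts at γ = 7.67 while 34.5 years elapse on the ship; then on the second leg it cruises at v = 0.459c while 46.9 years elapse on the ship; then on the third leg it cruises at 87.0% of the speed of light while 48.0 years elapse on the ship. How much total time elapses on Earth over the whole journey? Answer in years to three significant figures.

Δt = 415 years

Leg 1: γ = 7.67; Δt_1 = 7.670 × 34.5 = 264.6 years.
Leg 2: γ = 1/√(1 − 0.459²) = 1/√0.7893 = 1.126; Δt_2 = 1.126 × 46.9 = 52.79 years.
Leg 3: β = 0.870; γ = 1/√(1 − 0.870²) = 1/√0.2431 = 2.028; Δt_3 = 2.028 × 48.0 = 97.35 years.
Total: 264.6 + 52.79 + 97.35 years.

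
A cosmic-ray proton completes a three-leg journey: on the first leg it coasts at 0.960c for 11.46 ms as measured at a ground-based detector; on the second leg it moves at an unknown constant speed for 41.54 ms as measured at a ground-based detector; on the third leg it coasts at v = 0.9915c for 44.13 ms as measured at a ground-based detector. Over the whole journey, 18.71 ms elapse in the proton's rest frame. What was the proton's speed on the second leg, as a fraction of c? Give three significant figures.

Leg 1: γ = 1/√(1 − 0.960²) = 25/7 ≈ 3.571; τ_1 = 11.46/3.571 = 3.209 ms.
Leg 2: speed unknown; τ_2 = 41.54/γ_2.
Leg 3: γ = 1/√(1 − 0.9915²) = 1/√0.01693 = 7.686; τ_3 = 44.13/7.686 = 5.742 ms.
Total proper time: 3.209 + τ_2 + 5.742 = 18.71, so τ_2 = 18.71 − 8.950 = 9.760 ms.
γ_2 = 41.54/9.760 = 4.256; β = √(1 − 1/γ²) = √0.9448.

β = 0.972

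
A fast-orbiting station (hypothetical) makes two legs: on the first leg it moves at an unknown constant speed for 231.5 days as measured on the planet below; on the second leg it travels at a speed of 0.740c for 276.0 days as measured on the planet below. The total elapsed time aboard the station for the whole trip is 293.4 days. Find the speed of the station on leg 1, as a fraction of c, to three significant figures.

Leg 1: speed unknown; τ_1 = 231.5/γ_1.
Leg 2: γ = 1/√(1 − 0.740²) = 1/√0.4524 = 1.487; τ_2 = 276.0/1.487 = 185.6 days.
Total proper time: τ_1 + 185.6 = 293.4, so τ_1 = 293.4 − 185.6 = 107.8 days.
γ_1 = 231.5/107.8 = 2.148; β = √(1 − 1/γ²) = √0.7833.

β = 0.885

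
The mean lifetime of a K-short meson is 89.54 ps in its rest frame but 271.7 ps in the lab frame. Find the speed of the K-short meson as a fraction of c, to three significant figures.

v = 0.944c

γ = Δt/τ₀ = 271.7/89.54 = 3.034
β = √(1 − 1/γ²) = √(1 − 0.1086) = √0.8914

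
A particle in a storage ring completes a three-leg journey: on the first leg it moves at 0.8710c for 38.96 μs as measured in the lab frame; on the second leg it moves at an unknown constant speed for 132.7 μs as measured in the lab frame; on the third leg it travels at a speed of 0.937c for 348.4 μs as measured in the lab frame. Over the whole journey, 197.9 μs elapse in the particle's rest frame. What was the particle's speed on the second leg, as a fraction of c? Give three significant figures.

β = 0.903

Leg 1: γ = 1/√(1 − 0.8710²) = 1/√0.2414 = 2.035; τ_1 = 38.96/2.035 = 19.14 μs.
Leg 2: speed unknown; τ_2 = 132.7/γ_2.
Leg 3: γ = 1/√(1 − 0.937²) = 1/√0.1220 = 2.863; τ_3 = 348.4/2.863 = 121.7 μs.
Total proper time: 19.14 + τ_2 + 121.7 = 197.9, so τ_2 = 197.9 − 140.8 = 57.05 μs.
γ_2 = 132.7/57.05 = 2.326; β = √(1 − 1/γ²) = √0.8152.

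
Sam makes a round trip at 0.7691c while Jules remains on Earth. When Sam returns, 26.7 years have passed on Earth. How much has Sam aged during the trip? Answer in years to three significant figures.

γ = 1/√(1 − 0.7691²) = 1/√0.4085 = 1.565
Sam's clock measures proper time along the trip: τ = Δt/γ = 26.7/1.565 years.

τ = 17.1 years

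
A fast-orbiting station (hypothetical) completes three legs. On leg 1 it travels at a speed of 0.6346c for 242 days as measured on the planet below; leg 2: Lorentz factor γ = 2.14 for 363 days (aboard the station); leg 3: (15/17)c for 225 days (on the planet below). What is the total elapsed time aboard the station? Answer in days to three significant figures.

Leg 1: γ = 1/√(1 − 0.6346²) = 1/√0.5973 = 1.294; τ_1 = 242/1.294 = 187.0 days.
Leg 2: 363 days is already measured aboard the station.
Leg 3: γ = 1/√(1 − (15/17)²) = 17/8 = 2.125; τ_3 = 225/2.125 = 105.9 days.
Total: 187.0 + 363.0 + 105.9 days.

τ = 656 days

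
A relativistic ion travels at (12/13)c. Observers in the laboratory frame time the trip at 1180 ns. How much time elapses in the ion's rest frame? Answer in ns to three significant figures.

τ = 454 ns

γ = 1/√(1 − (12/13)²) = 13/5 = 2.600
The interval measured in the laboratory frame is the dilated one; the clock in the ion's rest frame measures the proper time τ = Δt/γ = 1180/2.600 ns.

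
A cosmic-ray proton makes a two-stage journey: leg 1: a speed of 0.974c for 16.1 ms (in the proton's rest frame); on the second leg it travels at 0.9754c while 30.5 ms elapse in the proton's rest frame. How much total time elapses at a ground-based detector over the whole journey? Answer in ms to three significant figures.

Δt = 209 ms

Leg 1: γ = 1/√(1 − 0.974²) = 1/√0.05132 = 4.414; Δt_1 = 4.414 × 16.1 = 71.07 ms.
Leg 2: γ = 1/√(1 − 0.9754²) = 1/√0.04859 = 4.536; Δt_2 = 4.536 × 30.5 = 138.4 ms.
Total: 71.07 + 138.4 ms.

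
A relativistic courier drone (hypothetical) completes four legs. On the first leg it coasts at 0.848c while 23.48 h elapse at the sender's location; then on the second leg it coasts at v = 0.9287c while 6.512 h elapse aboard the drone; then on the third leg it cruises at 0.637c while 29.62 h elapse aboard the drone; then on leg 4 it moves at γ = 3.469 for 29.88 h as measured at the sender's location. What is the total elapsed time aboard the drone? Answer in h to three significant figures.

Leg 1: γ = 1/√(1 − 0.848²) = 1/√0.2809 = 1.887; τ_1 = 23.48/1.887 = 12.44 h.
Leg 2: 6.512 h is already measured aboard the drone.
Leg 3: 29.62 h is already measured aboard the drone.
Leg 4: γ = 3.469; τ_4 = 29.88/3.469 = 8.613 h.
Total: 12.44 + 6.512 + 29.62 + 8.613 h.

τ = 57.2 h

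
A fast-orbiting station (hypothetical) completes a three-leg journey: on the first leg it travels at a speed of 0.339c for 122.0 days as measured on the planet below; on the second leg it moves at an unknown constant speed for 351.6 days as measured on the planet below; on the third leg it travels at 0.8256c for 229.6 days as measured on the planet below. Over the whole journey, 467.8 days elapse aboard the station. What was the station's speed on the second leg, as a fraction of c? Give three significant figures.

β = 0.772

Leg 1: γ = 1/√(1 − 0.339²) = 1/√0.8851 = 1.063; τ_1 = 122.0/1.063 = 114.8 days.
Leg 2: speed unknown; τ_2 = 351.6/γ_2.
Leg 3: γ = 1/√(1 − 0.8256²) = 1/√0.3184 = 1.772; τ_3 = 229.6/1.772 = 129.6 days.
Total proper time: 114.8 + τ_2 + 129.6 = 467.8, so τ_2 = 467.8 − 244.3 = 223.5 days.
γ_2 = 351.6/223.5 = 1.573; β = √(1 − 1/γ²) = √0.5960.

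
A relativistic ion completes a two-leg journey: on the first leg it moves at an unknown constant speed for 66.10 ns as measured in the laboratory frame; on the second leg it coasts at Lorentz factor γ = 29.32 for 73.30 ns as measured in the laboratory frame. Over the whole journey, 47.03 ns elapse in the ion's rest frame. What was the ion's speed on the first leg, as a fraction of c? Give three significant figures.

Leg 1: speed unknown; τ_1 = 66.10/γ_1.
Leg 2: γ = 29.32; τ_2 = 73.30/29.32 = 2.500 ns.
Total proper time: τ_1 + 2.500 = 47.03, so τ_1 = 47.03 − 2.500 = 44.53 ns.
γ_1 = 66.10/44.53 = 1.484; β = √(1 − 1/γ²) = √0.5462.

β = 0.739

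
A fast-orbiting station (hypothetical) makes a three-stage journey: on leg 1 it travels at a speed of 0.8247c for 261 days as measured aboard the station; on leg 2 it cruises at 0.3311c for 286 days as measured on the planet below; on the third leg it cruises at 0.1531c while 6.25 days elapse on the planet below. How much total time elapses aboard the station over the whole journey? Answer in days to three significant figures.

τ = 537 days

Leg 1: 261 days is already measured aboard the station.
Leg 2: γ = 1/√(1 − 0.3311²) = 1/√0.8904 = 1.060; τ_2 = 286/1.060 = 269.9 days.
Leg 3: γ = 1/√(1 − 0.1531²) = 1/√0.9766 = 1.012; τ_3 = 6.25/1.012 = 6.176 days.
Total: 261.0 + 269.9 + 6.176 days.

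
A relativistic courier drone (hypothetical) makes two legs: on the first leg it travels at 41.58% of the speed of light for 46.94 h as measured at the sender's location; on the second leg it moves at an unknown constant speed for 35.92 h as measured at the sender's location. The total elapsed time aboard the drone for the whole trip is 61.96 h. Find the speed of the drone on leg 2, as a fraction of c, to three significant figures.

β = 0.844

Leg 1: β = 0.4158; γ = 1/√(1 − 0.4158²) = 1/√0.8271 = 1.100; τ_1 = 46.94/1.100 = 42.69 h.
Leg 2: speed unknown; τ_2 = 35.92/γ_2.
Total proper time: 42.69 + τ_2 = 61.96, so τ_2 = 61.96 − 42.69 = 19.27 h.
γ_2 = 35.92/19.27 = 1.864; β = √(1 − 1/γ²) = √0.7122.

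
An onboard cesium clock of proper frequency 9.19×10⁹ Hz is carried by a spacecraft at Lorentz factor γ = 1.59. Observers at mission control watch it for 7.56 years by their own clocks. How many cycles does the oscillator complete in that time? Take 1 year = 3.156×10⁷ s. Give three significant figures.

N = 1.38×10¹⁸

γ = 1.59
During 7.56 years of lab time, the oscillator's proper time advances by τ = Δt/γ = 7.56/1.590 = 4.755 years = 1.501×10⁸ s.
N = f × τ = 9.19×10⁹ × 1.501×10⁸ = 1.379×10¹⁸.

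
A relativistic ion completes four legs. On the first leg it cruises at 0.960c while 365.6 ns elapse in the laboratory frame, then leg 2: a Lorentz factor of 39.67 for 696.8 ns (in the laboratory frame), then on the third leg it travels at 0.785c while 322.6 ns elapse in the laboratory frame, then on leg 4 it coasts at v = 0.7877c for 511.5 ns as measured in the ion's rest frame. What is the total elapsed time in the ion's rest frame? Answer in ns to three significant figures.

Leg 1: γ = 1/√(1 − 0.960²) = 25/7 ≈ 3.571; τ_1 = 365.6/3.571 = 102.4 ns.
Leg 2: γ = 39.67; τ_2 = 696.8/39.67 = 17.56 ns.
Leg 3: γ = 1/√(1 − 0.785²) = 1/√0.3838 = 1.614; τ_3 = 322.6/1.614 = 199.8 ns.
Leg 4: 511.5 ns is already measured in the ion's rest frame.
Total: 102.4 + 17.56 + 199.8 + 511.5 ns.

τ = 831 ns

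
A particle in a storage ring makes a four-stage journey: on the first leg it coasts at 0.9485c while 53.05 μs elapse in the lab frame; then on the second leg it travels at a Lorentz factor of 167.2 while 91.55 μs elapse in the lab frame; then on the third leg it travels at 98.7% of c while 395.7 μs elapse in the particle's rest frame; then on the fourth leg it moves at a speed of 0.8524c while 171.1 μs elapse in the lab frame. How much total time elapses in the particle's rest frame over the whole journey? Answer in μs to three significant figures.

Leg 1: γ = 1/√(1 − 0.9485²) = 1/√0.1003 = 3.157; τ_1 = 53.05/3.157 = 16.81 μs.
Leg 2: γ = 167.2; τ_2 = 91.55/167.2 = 0.5475 μs.
Leg 3: 395.7 μs is already measured in the particle's rest frame.
Leg 4: γ = 1/√(1 − 0.8524²) = 1/√0.2734 = 1.912; τ_4 = 171.1/1.912 = 89.47 μs.
Total: 16.81 + 0.5475 + 395.7 + 89.47 μs.

τ = 503 μs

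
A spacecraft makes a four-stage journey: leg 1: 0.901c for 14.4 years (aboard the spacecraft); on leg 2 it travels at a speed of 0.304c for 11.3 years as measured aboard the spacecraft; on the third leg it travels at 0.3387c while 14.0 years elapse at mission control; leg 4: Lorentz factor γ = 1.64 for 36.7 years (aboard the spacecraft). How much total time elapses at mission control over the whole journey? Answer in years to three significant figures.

Leg 1: γ = 1/√(1 − 0.901²) = 1/√0.1882 = 2.305; Δt_1 = 2.305 × 14.4 = 33.19 years.
Leg 2: γ = 1/√(1 − 0.304²) = 1/√0.9076 = 1.050; Δt_2 = 1.050 × 11.3 = 11.86 years.
Leg 3: 14.0 years is already measured at mission control.
Leg 4: γ = 1.64; Δt_4 = 1.640 × 36.7 = 60.19 years.
Total: 33.19 + 11.86 + 14.00 + 60.19 years.

Δt = 119 years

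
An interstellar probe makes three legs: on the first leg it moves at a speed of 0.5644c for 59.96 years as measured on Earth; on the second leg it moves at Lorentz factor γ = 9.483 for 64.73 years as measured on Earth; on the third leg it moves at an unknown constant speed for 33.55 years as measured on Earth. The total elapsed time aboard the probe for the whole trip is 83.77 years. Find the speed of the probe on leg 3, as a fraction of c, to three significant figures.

Leg 1: γ = 1/√(1 − 0.5644²) = 1/√0.6815 = 1.211; τ_1 = 59.96/1.211 = 49.50 years.
Leg 2: γ = 9.483; τ_2 = 64.73/9.483 = 6.826 years.
Leg 3: speed unknown; τ_3 = 33.55/γ_3.
Total proper time: 49.50 + 6.826 + τ_3 = 83.77, so τ_3 = 83.77 − 56.32 = 27.45 years.
γ_3 = 33.55/27.45 = 1.222; β = √(1 − 1/γ²) = √0.3307.

β = 0.575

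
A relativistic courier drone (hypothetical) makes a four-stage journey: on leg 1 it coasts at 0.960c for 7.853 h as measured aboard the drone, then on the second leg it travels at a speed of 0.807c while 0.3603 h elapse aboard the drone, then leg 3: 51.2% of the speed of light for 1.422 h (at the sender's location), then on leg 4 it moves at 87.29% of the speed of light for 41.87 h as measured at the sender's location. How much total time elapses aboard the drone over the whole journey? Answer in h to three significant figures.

Leg 1: 7.853 h is already measured aboard the drone.
Leg 2: 0.3603 h is already measured aboard the drone.
Leg 3: β = 0.512; γ = 1/√(1 − 0.512²) = 1/√0.7379 = 1.164; τ_3 = 1.422/1.164 = 1.221 h.
Leg 4: β = 0.8729; γ = 1/√(1 − 0.8729²) = 1/√0.2380 = 2.050; τ_4 = 41.87/2.050 = 20.43 h.
Total: 7.853 + 0.3603 + 1.221 + 20.43 h.

τ = 29.9 h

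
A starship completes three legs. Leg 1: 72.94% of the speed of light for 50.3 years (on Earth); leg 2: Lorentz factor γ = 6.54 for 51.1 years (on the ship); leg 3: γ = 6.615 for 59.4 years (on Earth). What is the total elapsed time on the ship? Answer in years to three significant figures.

τ = 94.5 years

Leg 1: β = 0.7294; γ = 1/√(1 − 0.7294²) = 1/√0.4680 = 1.462; τ_1 = 50.3/1.462 = 34.41 years.
Leg 2: 51.1 years is already measured on the ship.
Leg 3: γ = 6.615; τ_3 = 59.4/6.615 = 8.980 years.
Total: 34.41 + 51.10 + 8.980 years.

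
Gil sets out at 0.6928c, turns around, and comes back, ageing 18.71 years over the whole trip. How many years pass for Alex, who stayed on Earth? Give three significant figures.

γ = 1/√(1 − 0.6928²) = 1/√0.5200 = 1.387
Earth-frame duration is the dilated interval: Δt = γτ = 1.387 × 18.71 years.

Δt = 25.9 years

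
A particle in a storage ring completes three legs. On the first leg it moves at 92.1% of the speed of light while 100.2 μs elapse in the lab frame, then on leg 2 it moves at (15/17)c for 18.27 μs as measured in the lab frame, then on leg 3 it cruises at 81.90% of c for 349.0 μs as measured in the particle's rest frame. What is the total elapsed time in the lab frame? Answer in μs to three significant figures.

Δt = 727 μs

Leg 1: 100.2 μs is already measured in the lab frame.
Leg 2: 18.27 μs is already measured in the lab frame.
Leg 3: β = 0.8190; γ = 1/√(1 − 0.8190²) = 1/√0.3292 = 1.743; Δt_3 = 1.743 × 349.0 = 608.2 μs.
Total: 100.2 + 18.27 + 608.2 μs.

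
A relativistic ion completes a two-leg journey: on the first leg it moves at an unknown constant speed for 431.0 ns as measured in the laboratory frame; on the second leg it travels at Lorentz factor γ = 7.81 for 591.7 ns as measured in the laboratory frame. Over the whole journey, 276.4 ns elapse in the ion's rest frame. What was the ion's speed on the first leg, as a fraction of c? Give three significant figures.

β = 0.885

Leg 1: speed unknown; τ_1 = 431.0/γ_1.
Leg 2: γ = 7.81; τ_2 = 591.7/7.810 = 75.76 ns.
Total proper time: τ_1 + 75.76 = 276.4, so τ_1 = 276.4 − 75.76 = 200.6 ns.
γ_1 = 431.0/200.6 = 2.148; β = √(1 − 1/γ²) = √0.7833.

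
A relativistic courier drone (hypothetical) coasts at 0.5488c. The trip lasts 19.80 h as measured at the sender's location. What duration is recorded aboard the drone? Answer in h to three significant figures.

τ = 16.6 h

γ = 1/√(1 − 0.5488²) = 1/√0.6988 = 1.196
The interval measured at the sender's location is the dilated one; the clock aboard the drone measures the proper time τ = Δt/γ = 19.80/1.196 h.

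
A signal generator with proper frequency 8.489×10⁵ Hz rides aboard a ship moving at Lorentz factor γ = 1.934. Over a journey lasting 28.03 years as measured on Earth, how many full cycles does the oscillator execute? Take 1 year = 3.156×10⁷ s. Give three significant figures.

γ = 1.934
The oscillator's own cycle count is N = f × τ where τ is the proper time on the ship. τ = Δt/γ = 28.03/1.934 = 14.49 years = 4.574×10⁸ s.
N = 8.489×10⁵ × 4.574×10⁸ = 3.883×10¹⁴.

N = 3.88×10¹⁴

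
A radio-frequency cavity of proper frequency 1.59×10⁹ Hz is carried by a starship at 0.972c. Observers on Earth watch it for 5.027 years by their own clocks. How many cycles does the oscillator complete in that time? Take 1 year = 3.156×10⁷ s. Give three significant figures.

N = 5.93×10¹⁶

γ = 1/√(1 − 0.972²) = 1/√0.05522 = 4.256
During 5.027 years of lab time, the oscillator's proper time advances by τ = Δt/γ = 5.027/4.256 = 1.181 years = 3.728×10⁷ s.
N = f × τ = 1.59×10⁹ × 3.728×10⁷ = 5.928×10¹⁶.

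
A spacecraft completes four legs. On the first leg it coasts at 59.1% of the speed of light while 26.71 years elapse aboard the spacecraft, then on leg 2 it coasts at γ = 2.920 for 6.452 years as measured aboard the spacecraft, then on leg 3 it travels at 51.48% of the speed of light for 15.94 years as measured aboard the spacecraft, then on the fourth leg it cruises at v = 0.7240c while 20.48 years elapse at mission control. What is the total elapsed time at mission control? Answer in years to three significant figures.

Δt = 91.0 years

Leg 1: β = 0.591; γ = 1/√(1 − 0.591²) = 1/√0.6507 = 1.240; Δt_1 = 1.240 × 26.71 = 33.11 years.
Leg 2: γ = 2.920; Δt_2 = 2.920 × 6.452 = 18.84 years.
Leg 3: β = 0.5148; γ = 1/√(1 − 0.5148²) = 1/√0.7350 = 1.166; Δt_3 = 1.166 × 15.94 = 18.59 years.
Leg 4: 20.48 years is already measured at mission control.
Total: 33.11 + 18.84 + 18.59 + 20.48 years.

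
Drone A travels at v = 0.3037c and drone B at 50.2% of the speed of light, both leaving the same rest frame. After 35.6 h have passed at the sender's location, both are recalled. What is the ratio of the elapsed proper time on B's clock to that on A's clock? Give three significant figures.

A: γ = 1/√(1 − 0.3037²) = 1/√0.9078 = 1.050. B: β = 0.502; γ = 1/√(1 − 0.502²) = 1/√0.7480 = 1.156.
τ_A/τ_B = γ_B/γ_A = 1.156/1.050 = 1.102, so τ_B/τ_A = 0.9077.

τ_B/τ_A = 0.908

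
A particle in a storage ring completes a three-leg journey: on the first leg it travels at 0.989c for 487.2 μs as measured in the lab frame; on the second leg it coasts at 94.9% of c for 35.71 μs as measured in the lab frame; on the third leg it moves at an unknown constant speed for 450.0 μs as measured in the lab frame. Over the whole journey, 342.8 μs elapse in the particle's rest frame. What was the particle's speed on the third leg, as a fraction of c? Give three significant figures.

β = 0.817

Leg 1: γ = 1/√(1 − 0.989²) = 1/√0.02188 = 6.761; τ_1 = 487.2/6.761 = 72.06 μs.
Leg 2: β = 0.949; γ = 1/√(1 − 0.949²) = 1/√0.09940 = 3.172; τ_2 = 35.71/3.172 = 11.26 μs.
Leg 3: speed unknown; τ_3 = 450.0/γ_3.
Total proper time: 72.06 + 11.26 + τ_3 = 342.8, so τ_3 = 342.8 − 83.32 = 259.5 μs.
γ_3 = 450.0/259.5 = 1.734; β = √(1 − 1/γ²) = √0.6675.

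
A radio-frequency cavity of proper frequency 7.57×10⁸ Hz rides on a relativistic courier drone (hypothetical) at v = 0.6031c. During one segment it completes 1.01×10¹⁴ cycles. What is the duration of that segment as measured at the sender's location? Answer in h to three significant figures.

γ = 1/√(1 − 0.6031²) = 1/√0.6363 = 1.254
Proper time for N cycles: τ = N/f = 1.01×10¹⁴/(7.57×10⁸) = 1.334×10⁵ s = 37.06 h.
Lab-frame duration Δt = γτ = 1.254 × 37.06 = 46.46 h.

Δt = 46.5 h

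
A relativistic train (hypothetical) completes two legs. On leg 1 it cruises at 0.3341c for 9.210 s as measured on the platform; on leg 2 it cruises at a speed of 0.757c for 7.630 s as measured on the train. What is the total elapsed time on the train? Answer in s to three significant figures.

Leg 1: γ = 1/√(1 − 0.3341²) = 1/√0.8884 = 1.061; τ_1 = 9.210/1.061 = 8.681 s.
Leg 2: 7.630 s is already measured on the train.
Total: 8.681 + 7.630 s.

τ = 16.3 s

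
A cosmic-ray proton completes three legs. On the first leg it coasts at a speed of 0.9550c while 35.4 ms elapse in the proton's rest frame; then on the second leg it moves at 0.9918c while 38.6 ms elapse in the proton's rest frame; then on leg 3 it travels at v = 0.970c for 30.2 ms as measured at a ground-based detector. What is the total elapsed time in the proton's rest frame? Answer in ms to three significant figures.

Leg 1: 35.4 ms is already measured in the proton's rest frame.
Leg 2: 38.6 ms is already measured in the proton's rest frame.
Leg 3: γ = 1/√(1 − 0.970²) = 1/√0.05910 = 4.113; τ_3 = 30.2/4.113 = 7.342 ms.
Total: 35.40 + 38.60 + 7.342 ms.

τ = 81.3 ms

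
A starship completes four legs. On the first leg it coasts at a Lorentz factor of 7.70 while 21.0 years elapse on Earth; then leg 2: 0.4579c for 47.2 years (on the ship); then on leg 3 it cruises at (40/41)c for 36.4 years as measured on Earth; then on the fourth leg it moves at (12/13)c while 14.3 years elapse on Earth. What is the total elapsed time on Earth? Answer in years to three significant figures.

Δt = 125 years

Leg 1: 21.0 years is already measured on Earth.
Leg 2: γ = 1/√(1 − 0.4579²) = 1/√0.7903 = 1.125; Δt_2 = 1.125 × 47.2 = 53.09 years.
Leg 3: 36.4 years is already measured on Earth.
Leg 4: 14.3 years is already measured on Earth.
Total: 21.00 + 53.09 + 36.40 + 14.30 years.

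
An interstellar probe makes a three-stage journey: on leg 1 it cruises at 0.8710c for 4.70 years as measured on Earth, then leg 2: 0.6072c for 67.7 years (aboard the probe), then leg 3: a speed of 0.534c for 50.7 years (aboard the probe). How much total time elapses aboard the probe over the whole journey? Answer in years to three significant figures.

τ = 121 years

Leg 1: γ = 1/√(1 − 0.8710²) = 1/√0.2414 = 2.035; τ_1 = 4.70/2.035 = 2.309 years.
Leg 2: 67.7 years is already measured aboard the probe.
Leg 3: 50.7 years is already measured aboard the probe.
Total: 2.309 + 67.70 + 50.70 years.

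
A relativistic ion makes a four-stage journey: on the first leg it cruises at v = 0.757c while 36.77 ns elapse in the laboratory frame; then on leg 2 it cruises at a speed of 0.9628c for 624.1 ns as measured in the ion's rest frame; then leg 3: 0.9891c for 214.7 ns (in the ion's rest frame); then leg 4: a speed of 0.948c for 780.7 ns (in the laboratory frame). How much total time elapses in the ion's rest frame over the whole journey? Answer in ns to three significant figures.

Leg 1: γ = 1/√(1 − 0.757²) = 1/√0.4270 = 1.530; τ_1 = 36.77/1.530 = 24.03 ns.
Leg 2: 624.1 ns is already measured in the ion's rest frame.
Leg 3: 214.7 ns is already measured in the ion's rest frame.
Leg 4: γ = 1/√(1 − 0.948²) = 1/√0.1013 = 3.142; τ_4 = 780.7/3.142 = 248.5 ns.
Total: 24.03 + 624.1 + 214.7 + 248.5 ns.

τ = 1110 ns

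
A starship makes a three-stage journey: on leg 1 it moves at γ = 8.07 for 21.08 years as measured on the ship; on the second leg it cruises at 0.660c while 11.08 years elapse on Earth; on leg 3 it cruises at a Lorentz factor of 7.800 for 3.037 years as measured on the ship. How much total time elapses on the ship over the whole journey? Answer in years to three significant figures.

τ = 32.4 years

Leg 1: 21.08 years is already measured on the ship.
Leg 2: γ = 1/√(1 − 0.660²) = 1/√0.5644 = 1.331; τ_2 = 11.08/1.331 = 8.324 years.
Leg 3: 3.037 years is already measured on the ship.
Total: 21.08 + 8.324 + 3.037 years.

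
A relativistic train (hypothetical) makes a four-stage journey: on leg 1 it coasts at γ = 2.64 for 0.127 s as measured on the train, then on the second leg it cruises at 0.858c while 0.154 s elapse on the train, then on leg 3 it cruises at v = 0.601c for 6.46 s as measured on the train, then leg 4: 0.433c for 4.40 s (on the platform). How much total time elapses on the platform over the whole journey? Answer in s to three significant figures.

Leg 1: γ = 2.64; Δt_1 = 2.640 × 0.127 = 0.3353 s.
Leg 2: γ = 1/√(1 − 0.858²) = 1/√0.2638 = 1.947; Δt_2 = 1.947 × 0.154 = 0.2998 s.
Leg 3: γ = 1/√(1 − 0.601²) = 1/√0.6388 = 1.251; Δt_3 = 1.251 × 6.46 = 8.083 s.
Leg 4: 4.40 s is already measured on the platform.
Total: 0.3353 + 0.2998 + 8.083 + 4.400 s.

Δt = 13.1 s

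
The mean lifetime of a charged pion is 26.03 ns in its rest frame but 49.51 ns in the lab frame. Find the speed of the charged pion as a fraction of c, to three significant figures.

γ = Δt/τ₀ = 49.51/26.03 = 1.902
β = √(1 − 1/γ²) = √(1 − 0.2764) = √0.7236

v = 0.851c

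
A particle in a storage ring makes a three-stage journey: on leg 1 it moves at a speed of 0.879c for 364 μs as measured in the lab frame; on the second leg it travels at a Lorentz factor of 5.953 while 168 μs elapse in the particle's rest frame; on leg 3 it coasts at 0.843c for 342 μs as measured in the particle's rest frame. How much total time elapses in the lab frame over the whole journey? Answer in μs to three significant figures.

Leg 1: 364 μs is already measured in the lab frame.
Leg 2: γ = 5.953; Δt_2 = 5.953 × 168 = 1000 μs.
Leg 3: γ = 1/√(1 − 0.843²) = 1/√0.2894 = 1.859; Δt_3 = 1.859 × 342 = 635.8 μs.
Total: 364.0 + 1000 + 635.8 μs.

Δt = 2000 μs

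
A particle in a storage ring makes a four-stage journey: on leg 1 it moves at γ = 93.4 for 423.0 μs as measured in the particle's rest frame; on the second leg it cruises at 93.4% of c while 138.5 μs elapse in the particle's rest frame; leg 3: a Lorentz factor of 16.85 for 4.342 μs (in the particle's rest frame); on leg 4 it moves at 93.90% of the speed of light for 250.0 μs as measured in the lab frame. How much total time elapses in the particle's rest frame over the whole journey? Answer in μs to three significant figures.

Leg 1: 423.0 μs is already measured in the particle's rest frame.
Leg 2: 138.5 μs is already measured in the particle's rest frame.
Leg 3: 4.342 μs is already measured in the particle's rest frame.
Leg 4: β = 0.9390; γ = 1/√(1 − 0.9390²) = 1/√0.1183 = 2.908; τ_4 = 250.0/2.908 = 85.98 μs.
Total: 423.0 + 138.5 + 4.342 + 85.98 μs.

τ = 652 μs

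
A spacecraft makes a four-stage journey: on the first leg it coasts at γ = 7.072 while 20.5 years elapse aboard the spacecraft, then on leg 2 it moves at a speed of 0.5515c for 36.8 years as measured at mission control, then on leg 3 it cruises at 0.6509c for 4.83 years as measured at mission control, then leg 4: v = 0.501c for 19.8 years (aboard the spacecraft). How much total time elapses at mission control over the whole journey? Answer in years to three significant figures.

Δt = 209 years

Leg 1: γ = 7.072; Δt_1 = 7.072 × 20.5 = 145.0 years.
Leg 2: 36.8 years is already measured at mission control.
Leg 3: 4.83 years is already measured at mission control.
Leg 4: γ = 1/√(1 − 0.501²) = 1/√0.7490 = 1.155; Δt_4 = 1.155 × 19.8 = 22.88 years.
Total: 145.0 + 36.80 + 4.830 + 22.88 years.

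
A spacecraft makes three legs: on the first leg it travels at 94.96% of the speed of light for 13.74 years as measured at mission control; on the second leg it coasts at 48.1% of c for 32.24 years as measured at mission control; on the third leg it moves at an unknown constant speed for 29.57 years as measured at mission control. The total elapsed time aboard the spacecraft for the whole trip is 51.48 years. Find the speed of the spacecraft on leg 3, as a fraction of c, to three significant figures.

β = 0.769

Leg 1: β = 0.9496; γ = 1/√(1 − 0.9496²) = 1/√0.09826 = 3.190; τ_1 = 13.74/3.190 = 4.307 years.
Leg 2: β = 0.481; γ = 1/√(1 − 0.481²) = 1/√0.7686 = 1.141; τ_2 = 32.24/1.141 = 28.27 years.
Leg 3: speed unknown; τ_3 = 29.57/γ_3.
Total proper time: 4.307 + 28.27 + τ_3 = 51.48, so τ_3 = 51.48 − 32.57 = 18.91 years.
γ_3 = 29.57/18.91 = 1.564; β = √(1 − 1/γ²) = √0.5911.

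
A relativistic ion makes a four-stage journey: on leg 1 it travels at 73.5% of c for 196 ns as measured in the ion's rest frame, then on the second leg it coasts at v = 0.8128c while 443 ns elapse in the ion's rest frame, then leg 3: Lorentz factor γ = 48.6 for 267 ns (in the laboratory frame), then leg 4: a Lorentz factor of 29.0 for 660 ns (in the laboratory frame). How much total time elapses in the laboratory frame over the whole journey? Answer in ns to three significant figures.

Δt = 1980 ns

Leg 1: β = 0.735; γ = 1/√(1 − 0.735²) = 1/√0.4598 = 1.475; Δt_1 = 1.475 × 196 = 289.1 ns.
Leg 2: γ = 1/√(1 − 0.8128²) = 1/√0.3394 = 1.717; Δt_2 = 1.717 × 443 = 760.5 ns.
Leg 3: 267 ns is already measured in the laboratory frame.
Leg 4: 660 ns is already measured in the laboratory frame.
Total: 289.1 + 760.5 + 267.0 + 660.0 ns.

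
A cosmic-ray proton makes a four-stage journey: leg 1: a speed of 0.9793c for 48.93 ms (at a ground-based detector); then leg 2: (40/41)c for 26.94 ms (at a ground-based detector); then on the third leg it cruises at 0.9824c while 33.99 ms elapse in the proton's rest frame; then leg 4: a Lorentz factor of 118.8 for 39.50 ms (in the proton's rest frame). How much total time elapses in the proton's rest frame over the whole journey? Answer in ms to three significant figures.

τ = 89.3 ms

Leg 1: γ = 1/√(1 − 0.9793²) = 1/√0.04097 = 4.940; τ_1 = 48.93/4.940 = 9.904 ms.
Leg 2: γ = 1/√(1 − (40/41)²) = 41/9 ≈ 4.556; τ_2 = 26.94/4.556 = 5.914 ms.
Leg 3: 33.99 ms is already measured in the proton's rest frame.
Leg 4: 39.50 ms is already measured in the proton's rest frame.
Total: 9.904 + 5.914 + 33.99 + 39.50 ms.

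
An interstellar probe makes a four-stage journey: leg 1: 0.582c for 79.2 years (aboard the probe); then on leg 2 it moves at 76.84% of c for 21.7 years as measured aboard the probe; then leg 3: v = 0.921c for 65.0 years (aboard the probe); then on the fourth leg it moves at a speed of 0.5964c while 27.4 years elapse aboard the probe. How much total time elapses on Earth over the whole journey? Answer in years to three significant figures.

Δt = 332 years

Leg 1: γ = 1/√(1 − 0.582²) = 1/√0.6613 = 1.230; Δt_1 = 1.230 × 79.2 = 97.39 years.
Leg 2: β = 0.7684; γ = 1/√(1 − 0.7684²) = 1/√0.4096 = 1.563; Δt_2 = 1.563 × 21.7 = 33.91 years.
Leg 3: γ = 1/√(1 − 0.921²) = 1/√0.1518 = 2.567; Δt_3 = 2.567 × 65.0 = 166.9 years.
Leg 4: γ = 1/√(1 − 0.5964²) = 1/√0.6443 = 1.246; Δt_4 = 1.246 × 27.4 = 34.14 years.
Total: 97.39 + 33.91 + 166.9 + 34.14 years.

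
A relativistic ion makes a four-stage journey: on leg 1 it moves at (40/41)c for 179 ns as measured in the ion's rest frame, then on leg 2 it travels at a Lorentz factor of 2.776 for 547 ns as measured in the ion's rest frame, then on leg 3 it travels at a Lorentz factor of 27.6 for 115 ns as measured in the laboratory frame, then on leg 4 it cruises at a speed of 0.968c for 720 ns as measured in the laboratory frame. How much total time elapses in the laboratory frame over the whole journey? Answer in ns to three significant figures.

Leg 1: γ = 1/√(1 − (40/41)²) = 41/9 ≈ 4.556; Δt_1 = 4.556 × 179 = 815.4 ns.
Leg 2: γ = 2.776; Δt_2 = 2.776 × 547 = 1518 ns.
Leg 3: 115 ns is already measured in the laboratory frame.
Leg 4: 720 ns is already measured in the laboratory frame.
Total: 815.4 + 1518 + 115.0 + 720.0 ns.

Δt = 3170 ns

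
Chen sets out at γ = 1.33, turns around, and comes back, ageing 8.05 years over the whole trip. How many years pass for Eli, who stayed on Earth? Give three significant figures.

Δt = 10.7 years

γ = 1.33
Earth-frame duration is the dilated interval: Δt = γτ = 1.330 × 8.05 years.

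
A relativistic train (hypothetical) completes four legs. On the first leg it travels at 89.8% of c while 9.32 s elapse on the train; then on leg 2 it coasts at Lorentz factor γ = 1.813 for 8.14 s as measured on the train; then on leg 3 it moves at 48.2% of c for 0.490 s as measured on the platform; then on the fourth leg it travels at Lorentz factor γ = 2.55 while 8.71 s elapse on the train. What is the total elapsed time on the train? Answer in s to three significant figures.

Leg 1: 9.32 s is already measured on the train.
Leg 2: 8.14 s is already measured on the train.
Leg 3: β = 0.482; γ = 1/√(1 − 0.482²) = 1/√0.7677 = 1.141; τ_3 = 0.490/1.141 = 0.4293 s.
Leg 4: 8.71 s is already measured on the train.
Total: 9.320 + 8.140 + 0.4293 + 8.710 s.

τ = 26.6 s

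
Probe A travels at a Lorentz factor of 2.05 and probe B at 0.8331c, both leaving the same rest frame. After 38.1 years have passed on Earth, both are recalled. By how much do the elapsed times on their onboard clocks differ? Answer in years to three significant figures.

|τ_A − τ_B| = 2.49 years

A: γ = 2.05; τ_A = 38.1/2.050 = 18.59 years.
B: γ = 1/√(1 − 0.8331²) = 1/√0.3059 = 1.808; τ_B = 38.1/1.808 = 21.07 years.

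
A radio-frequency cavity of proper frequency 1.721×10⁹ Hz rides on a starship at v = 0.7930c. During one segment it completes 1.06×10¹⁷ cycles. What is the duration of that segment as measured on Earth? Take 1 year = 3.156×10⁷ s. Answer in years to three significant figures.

γ = 1/√(1 − 0.7930²) = 1/√0.3712 = 1.641
Proper time for N cycles: τ = N/f = 1.06×10¹⁷/(1.721×10⁹) = 6.159×10⁷ s = 1.952 years.
Lab-frame duration Δt = γτ = 1.641 × 1.952 = 3.203 years.

Δt = 3.20 years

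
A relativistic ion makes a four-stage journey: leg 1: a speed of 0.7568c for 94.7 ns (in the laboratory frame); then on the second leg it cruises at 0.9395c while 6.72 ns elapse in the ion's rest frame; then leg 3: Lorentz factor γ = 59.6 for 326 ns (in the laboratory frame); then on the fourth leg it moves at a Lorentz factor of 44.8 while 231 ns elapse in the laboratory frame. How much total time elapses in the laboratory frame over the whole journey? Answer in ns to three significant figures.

Leg 1: 94.7 ns is already measured in the laboratory frame.
Leg 2: γ = 1/√(1 − 0.9395²) = 1/√0.1173 = 2.919; Δt_2 = 2.919 × 6.72 = 19.62 ns.
Leg 3: 326 ns is already measured in the laboratory frame.
Leg 4: 231 ns is already measured in the laboratory frame.
Total: 94.70 + 19.62 + 326.0 + 231.0 ns.

Δt = 671 ns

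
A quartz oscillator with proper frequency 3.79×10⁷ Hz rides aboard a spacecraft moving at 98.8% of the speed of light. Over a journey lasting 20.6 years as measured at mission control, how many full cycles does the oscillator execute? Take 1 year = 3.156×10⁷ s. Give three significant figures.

N = 3.81×10¹⁵

β = 0.988; γ = 1/√(1 − 0.988²) = 1/√0.02386 = 6.474
The oscillator's own cycle count is N = f × τ where τ is the proper time aboard the spacecraft. τ = Δt/γ = 20.6/6.474 = 3.182 years = 1.004×10⁸ s.
N = 3.79×10⁷ × 1.004×10⁸ = 3.806×10¹⁵.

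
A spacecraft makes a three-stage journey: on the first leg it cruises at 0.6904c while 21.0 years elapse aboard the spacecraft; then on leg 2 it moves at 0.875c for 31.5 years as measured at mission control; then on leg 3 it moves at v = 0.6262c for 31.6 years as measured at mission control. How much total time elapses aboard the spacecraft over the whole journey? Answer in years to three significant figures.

Leg 1: 21.0 years is already measured aboard the spacecraft.
Leg 2: γ = 1/√(1 − 0.875²) = 1/√0.2344 = 2.066; τ_2 = 31.5/2.066 = 15.25 years.
Leg 3: γ = 1/√(1 − 0.6262²) = 1/√0.6079 = 1.283; τ_3 = 31.6/1.283 = 24.64 years.
Total: 21.00 + 15.25 + 24.64 years.

τ = 60.9 years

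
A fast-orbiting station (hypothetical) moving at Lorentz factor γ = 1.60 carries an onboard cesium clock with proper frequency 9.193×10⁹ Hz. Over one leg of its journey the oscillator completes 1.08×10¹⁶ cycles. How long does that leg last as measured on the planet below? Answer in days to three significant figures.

γ = 1.60
Proper time for N cycles: τ = N/f = 1.08×10¹⁶/(9.193×10⁹) = 1.175×10⁶ s = 13.60 days.
Lab-frame duration Δt = γτ = 1.600 × 13.60 = 21.76 days.

Δt = 21.8 days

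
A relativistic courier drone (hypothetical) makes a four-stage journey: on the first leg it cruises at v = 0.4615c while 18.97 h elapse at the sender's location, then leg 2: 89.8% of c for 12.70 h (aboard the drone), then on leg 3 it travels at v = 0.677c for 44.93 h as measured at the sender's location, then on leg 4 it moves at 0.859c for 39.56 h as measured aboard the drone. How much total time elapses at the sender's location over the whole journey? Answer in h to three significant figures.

Leg 1: 18.97 h is already measured at the sender's location.
Leg 2: β = 0.898; γ = 1/√(1 − 0.898²) = 1/√0.1936 = 2.273; Δt_2 = 2.273 × 12.70 = 28.86 h.
Leg 3: 44.93 h is already measured at the sender's location.
Leg 4: γ = 1/√(1 − 0.859²) = 1/√0.2621 = 1.953; Δt_4 = 1.953 × 39.56 = 77.27 h.
Total: 18.97 + 28.86 + 44.93 + 77.27 h.

Δt = 170 h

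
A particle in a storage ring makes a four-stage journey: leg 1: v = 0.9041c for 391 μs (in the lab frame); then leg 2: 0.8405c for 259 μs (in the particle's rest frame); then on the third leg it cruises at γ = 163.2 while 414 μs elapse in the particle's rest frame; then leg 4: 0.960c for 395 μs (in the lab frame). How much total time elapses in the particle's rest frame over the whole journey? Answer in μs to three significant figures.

Leg 1: γ = 1/√(1 − 0.9041²) = 1/√0.1826 = 2.340; τ_1 = 391/2.340 = 167.1 μs.
Leg 2: 259 μs is already measured in the particle's rest frame.
Leg 3: 414 μs is already measured in the particle's rest frame.
Leg 4: γ = 1/√(1 − 0.960²) = 25/7 ≈ 3.571; τ_4 = 395/3.571 = 110.6 μs.
Total: 167.1 + 259.0 + 414.0 + 110.6 μs.

τ = 951 μs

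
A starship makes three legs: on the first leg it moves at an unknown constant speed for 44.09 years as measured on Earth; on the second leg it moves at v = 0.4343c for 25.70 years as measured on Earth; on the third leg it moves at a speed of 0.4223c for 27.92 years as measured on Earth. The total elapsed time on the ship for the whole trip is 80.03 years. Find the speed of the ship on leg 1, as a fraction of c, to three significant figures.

Leg 1: speed unknown; τ_1 = 44.09/γ_1.
Leg 2: γ = 1/√(1 − 0.4343²) = 1/√0.8114 = 1.110; τ_2 = 25.70/1.110 = 23.15 years.
Leg 3: γ = 1/√(1 − 0.4223²) = 1/√0.8217 = 1.103; τ_3 = 27.92/1.103 = 25.31 years.
Total proper time: τ_1 + 23.15 + 25.31 = 80.03, so τ_1 = 80.03 − 48.46 = 31.57 years.
γ_1 = 44.09/31.57 = 1.396; β = √(1 − 1/γ²) = √0.4872.

β = 0.698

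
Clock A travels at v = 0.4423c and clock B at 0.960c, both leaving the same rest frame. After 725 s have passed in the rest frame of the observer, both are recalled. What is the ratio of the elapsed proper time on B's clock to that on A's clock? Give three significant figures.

τ_B/τ_A = 0.312

A: γ = 1/√(1 − 0.4423²) = 1/√0.8044 = 1.115. B: γ = 1/√(1 − 0.960²) = 25/7 ≈ 3.571.
τ_A/τ_B = γ_B/γ_A = 3.571/1.115 = 3.203, so τ_B/τ_A = 0.3122.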